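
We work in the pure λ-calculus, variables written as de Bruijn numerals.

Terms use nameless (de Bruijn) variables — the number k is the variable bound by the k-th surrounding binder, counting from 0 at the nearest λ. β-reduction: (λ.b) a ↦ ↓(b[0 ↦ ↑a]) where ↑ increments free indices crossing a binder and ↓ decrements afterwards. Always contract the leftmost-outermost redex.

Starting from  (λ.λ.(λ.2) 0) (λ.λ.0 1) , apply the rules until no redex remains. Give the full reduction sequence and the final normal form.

  start: (λ.λ.(λ.2) 0) (λ.λ.0 1)
  →1  λ.(λ.λ.λ.0 1) 0
  →2  λ.λ.λ.0 1

Answer: normal form = λ.λ.λ.0 1  (in 2 steps)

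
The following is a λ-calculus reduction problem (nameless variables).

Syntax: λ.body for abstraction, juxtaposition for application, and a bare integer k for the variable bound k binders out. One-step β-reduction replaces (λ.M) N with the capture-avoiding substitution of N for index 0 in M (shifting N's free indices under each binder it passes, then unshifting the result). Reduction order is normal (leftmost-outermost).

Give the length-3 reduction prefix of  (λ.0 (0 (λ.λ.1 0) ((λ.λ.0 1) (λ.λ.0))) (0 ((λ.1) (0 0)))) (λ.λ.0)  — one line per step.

Answer: after 3 steps: (λ.λ.0) ((λ.λ.λ.0) ((λ.λ.0) (λ.λ.0)))

Working:
  start: (λ.0 (0 (λ.λ.1 0) ((λ.λ.0 1) (λ.λ.0))) (0 ((λ.1) (0 0)))) (λ.λ.0)
  step 1: (λ.λ.0) ((λ.λ.0) (λ.λ.1 0) ((λ.λ.0 1) (λ.λ.0))) ((λ.λ.0) ((λ.λ.λ.0) ((λ.λ.0) (λ.λ.0))))
  step 2: (λ.0) ((λ.λ.0) ((λ.λ.λ.0) ((λ.λ.0) (λ.λ.0))))
  step 3: (λ.λ.0) ((λ.λ.λ.0) ((λ.λ.0) (λ.λ.0)))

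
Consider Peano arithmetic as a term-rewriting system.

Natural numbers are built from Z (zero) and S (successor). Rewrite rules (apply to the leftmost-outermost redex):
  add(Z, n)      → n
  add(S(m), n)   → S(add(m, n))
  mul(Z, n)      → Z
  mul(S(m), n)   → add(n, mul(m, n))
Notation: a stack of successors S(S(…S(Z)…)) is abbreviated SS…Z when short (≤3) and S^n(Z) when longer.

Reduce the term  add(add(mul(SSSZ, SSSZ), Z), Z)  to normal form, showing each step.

Answer: normal form = S^9(Z)  (in 36 steps)

Reduction:
  start: add(add(mul(SSSZ, SSSZ), Z), Z)
  step 1: add(add(add(SSSZ, mul(SSZ, SSSZ)), Z), Z)
  step 2: add(add(S(add(SSZ, mul(SSZ, SSSZ))), Z), Z)
  step 3: add(S(add(add(SSZ, mul(SSZ, SSSZ)), Z)), Z)
  step 4: S(add(add(add(SSZ, mul(SSZ, SSSZ)), Z), Z))
  step 5: S(add(add(S(add(SZ, mul(SSZ, SSSZ))), Z), Z))
  step 6: S(add(S(add(add(SZ, mul(SSZ, SSSZ)), Z)), Z))
  step 7: S(S(add(add(add(SZ, mul(SSZ, SSSZ)), Z), Z)))
  step 8: S(S(add(add(S(add(Z, mul(SSZ, SSSZ))), Z), Z)))
  step 9: S(S(add(S(add(add(Z, mul(SSZ, SSSZ)), Z)), Z)))
  step 10: S(S(S(add(add(add(Z, mul(SSZ, SSSZ)), Z), Z))))
  step 11: S(S(S(add(add(mul(SSZ, SSSZ), Z), Z))))
  step 12: S(S(S(add(add(add(SSSZ, mul(SZ, SSSZ)), Z), Z))))
  step 13: S(S(S(add(add(S(add(SSZ, mul(SZ, SSSZ))), Z), Z))))
  step 14: S(S(S(add(S(add(add(SSZ, mul(SZ, SSSZ)), Z)), Z))))
  step 15: S(S(S(S(add(add(add(SSZ, mul(SZ, SSSZ)), Z), Z)))))
  step 16: S(S(S(S(add(add(S(add(SZ, mul(SZ, SSSZ))), Z), Z)))))
  step 17: S(S(S(S(add(S(add(add(SZ, mul(SZ, SSSZ)), Z)), Z)))))
  step 18: S(S(S(S(S(add(add(add(SZ, mul(SZ, SSSZ)), Z), Z))))))
  step 19: S(S(S(S(S(add(add(S(add(Z, mul(SZ, SSSZ))), Z), Z))))))
  step 20: S(S(S(S(S(add(S(add(add(Z, mul(SZ, SSSZ)), Z)), Z))))))
  step 21: S(S(S(S(S(S(add(add(add(Z, mul(SZ, SSSZ)), Z), Z)))))))
  step 22: S(S(S(S(S(S(add(add(mul(SZ, SSSZ), Z), Z)))))))
  step 23: S(S(S(S(S(S(add(add(add(SSSZ, mul(Z, SSSZ)), Z), Z)))))))
  step 24: S(S(S(S(S(S(add(add(S(add(SSZ, mul(Z, SSSZ))), Z), Z)))))))
  step 25: S(S(S(S(S(S(add(S(add(add(SSZ, mul(Z, SSSZ)), Z)), Z)))))))
  step 26: S(S(S(S(S(S(S(add(add(add(SSZ, mul(Z, SSSZ)), Z), Z))))))))
  step 27: S(S(S(S(S(S(S(add(add(S(add(SZ, mul(Z, SSSZ))), Z), Z))))))))
  step 28: S(S(S(S(S(S(S(add(S(add(add(SZ, mul(Z, SSSZ)), Z)), Z))))))))
  step 29: S(S(S(S(S(S(S(S(add(add(add(SZ, mul(Z, SSSZ)), Z), Z)))))))))
  step 30: S(S(S(S(S(S(S(S(add(add(S(add(Z, mul(Z, SSSZ))), Z), Z)))))))))
  step 31: S(S(S(S(S(S(S(S(add(S(add(add(Z, mul(Z, SSSZ)), Z)), Z)))))))))
  step 32: S(S(S(S(S(S(S(S(S(add(add(add(Z, mul(Z, SSSZ)), Z), Z))))))))))
  step 33: S(S(S(S(S(S(S(S(S(add(add(mul(Z, SSSZ), Z), Z))))))))))
  step 34: S(S(S(S(S(S(S(S(S(add(add(Z, Z), Z))))))))))
  step 35: S(S(S(S(S(S(S(S(S(add(Z, Z))))))))))
  step 36: S^9(Z)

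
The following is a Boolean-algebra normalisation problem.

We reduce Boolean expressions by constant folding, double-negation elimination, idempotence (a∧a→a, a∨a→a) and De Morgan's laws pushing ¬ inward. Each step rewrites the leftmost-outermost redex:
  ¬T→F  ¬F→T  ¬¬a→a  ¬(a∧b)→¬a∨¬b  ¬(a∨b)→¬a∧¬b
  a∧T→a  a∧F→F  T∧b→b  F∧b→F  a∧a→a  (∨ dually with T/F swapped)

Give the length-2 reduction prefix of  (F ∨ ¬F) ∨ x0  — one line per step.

  start: (F ∨ ¬F) ∨ x0
  [1] ¬F ∨ x0
  [2] T ∨ x0

Answer: after 2 steps: T ∨ x0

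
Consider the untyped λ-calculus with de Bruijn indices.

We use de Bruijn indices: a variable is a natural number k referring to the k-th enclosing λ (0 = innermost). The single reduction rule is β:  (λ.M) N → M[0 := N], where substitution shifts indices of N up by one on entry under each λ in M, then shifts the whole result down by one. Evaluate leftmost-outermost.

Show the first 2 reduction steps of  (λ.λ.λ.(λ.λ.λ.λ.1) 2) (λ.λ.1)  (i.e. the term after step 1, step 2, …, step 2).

  start: (λ.λ.λ.(λ.λ.λ.λ.1) 2) (λ.λ.1)
  step 1: λ.λ.(λ.λ.λ.λ.1) (λ.λ.1)
  step 2: λ.λ.λ.λ.λ.1

Answer: after 2 steps: λ.λ.λ.λ.λ.1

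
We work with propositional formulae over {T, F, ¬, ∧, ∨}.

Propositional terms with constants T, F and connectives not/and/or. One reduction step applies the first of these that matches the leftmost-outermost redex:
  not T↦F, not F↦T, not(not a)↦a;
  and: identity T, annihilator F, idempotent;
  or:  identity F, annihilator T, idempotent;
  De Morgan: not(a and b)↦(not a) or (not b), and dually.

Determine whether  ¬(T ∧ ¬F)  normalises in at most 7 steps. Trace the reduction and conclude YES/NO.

Answer: YES — reaches normal form F in 4 ≤ 7 steps

Working:
  start: ¬(T ∧ ¬F)
  step 1: ¬T ∨ ¬¬F
  step 2: F ∨ ¬¬F
  step 3: ¬¬F
  step 4: F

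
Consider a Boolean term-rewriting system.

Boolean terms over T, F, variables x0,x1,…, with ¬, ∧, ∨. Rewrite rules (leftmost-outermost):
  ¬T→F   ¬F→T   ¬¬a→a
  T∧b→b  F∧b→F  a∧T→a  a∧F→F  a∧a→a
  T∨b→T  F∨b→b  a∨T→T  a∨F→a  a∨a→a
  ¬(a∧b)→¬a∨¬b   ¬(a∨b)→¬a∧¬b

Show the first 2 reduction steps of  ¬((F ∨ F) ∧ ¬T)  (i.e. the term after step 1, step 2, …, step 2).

  start: ¬((F ∨ F) ∧ ¬T)
  step 1: ¬(F ∨ F) ∨ ¬¬T
  step 2: (¬F ∧ ¬F) ∨ ¬¬T

Answer: after 2 steps: (¬F ∧ ¬F) ∨ ¬¬T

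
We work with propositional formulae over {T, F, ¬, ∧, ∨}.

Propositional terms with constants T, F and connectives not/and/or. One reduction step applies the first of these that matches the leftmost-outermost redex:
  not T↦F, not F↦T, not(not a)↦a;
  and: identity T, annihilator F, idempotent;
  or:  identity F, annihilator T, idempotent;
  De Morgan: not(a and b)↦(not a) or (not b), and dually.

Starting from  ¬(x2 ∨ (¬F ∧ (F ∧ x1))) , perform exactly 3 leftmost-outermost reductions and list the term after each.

  start: ¬(x2 ∨ (¬F ∧ (F ∧ x1)))
  →1  ¬x2 ∧ ¬(¬F ∧ (F ∧ x1))
  →2  ¬x2 ∧ (¬¬F ∨ ¬(F ∧ x1))
  →3  ¬x2 ∧ (F ∨ ¬(F ∧ x1))

Answer: after 3 steps: ¬x2 ∧ (F ∨ ¬(F ∧ x1))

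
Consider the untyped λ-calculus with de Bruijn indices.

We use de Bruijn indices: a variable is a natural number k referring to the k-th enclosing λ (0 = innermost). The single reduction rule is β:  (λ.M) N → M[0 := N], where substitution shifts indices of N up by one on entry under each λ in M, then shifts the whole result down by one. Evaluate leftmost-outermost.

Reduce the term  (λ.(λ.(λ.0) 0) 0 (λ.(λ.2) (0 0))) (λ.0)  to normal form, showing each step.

  start: (λ.(λ.(λ.0) 0) 0 (λ.(λ.2) (0 0))) (λ.0)
  [1] (λ.(λ.0) 0) (λ.0) (λ.(λ.λ.0) (0 0))
  [2] (λ.0) (λ.0) (λ.(λ.λ.0) (0 0))
  [3] (λ.0) (λ.(λ.λ.0) (0 0))
  [4] λ.(λ.λ.0) (0 0)
  [5] λ.λ.0

Answer: normal form = λ.λ.0  (in 5 steps)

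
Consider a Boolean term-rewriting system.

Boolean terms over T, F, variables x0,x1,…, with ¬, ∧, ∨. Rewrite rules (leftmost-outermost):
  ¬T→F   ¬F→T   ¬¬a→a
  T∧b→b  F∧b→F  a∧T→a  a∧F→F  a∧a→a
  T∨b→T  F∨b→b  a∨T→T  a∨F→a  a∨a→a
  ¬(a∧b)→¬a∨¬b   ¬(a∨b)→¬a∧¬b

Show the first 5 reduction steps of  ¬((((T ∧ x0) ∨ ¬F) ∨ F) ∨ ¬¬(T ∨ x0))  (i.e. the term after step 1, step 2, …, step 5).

  start: ¬((((T ∧ x0) ∨ ¬F) ∨ F) ∨ ¬¬(T ∨ x0))
  [1] ¬(((T ∧ x0) ∨ ¬F) ∨ F) ∧ ¬¬¬(T ∨ x0)
  [2] (¬((T ∧ x0) ∨ ¬F) ∧ ¬F) ∧ ¬¬¬(T ∨ x0)
  [3] ((¬(T ∧ x0) ∧ ¬¬F) ∧ ¬F) ∧ ¬¬¬(T ∨ x0)
  [4] (((¬T ∨ ¬x0) ∧ ¬¬F) ∧ ¬F) ∧ ¬¬¬(T ∨ x0)
  [5] (((F ∨ ¬x0) ∧ ¬¬F) ∧ ¬F) ∧ ¬¬¬(T ∨ x0)

Answer: after 5 steps: (((F ∨ ¬x0) ∧ ¬¬F) ∧ ¬F) ∧ ¬¬¬(T ∨ x0)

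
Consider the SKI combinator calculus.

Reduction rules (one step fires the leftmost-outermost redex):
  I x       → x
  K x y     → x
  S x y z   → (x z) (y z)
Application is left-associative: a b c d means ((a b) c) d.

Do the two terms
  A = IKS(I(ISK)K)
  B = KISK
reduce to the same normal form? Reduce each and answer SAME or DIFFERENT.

Term A:
  start: IKS(I(ISK)K)
  →1  KS(I(ISK)K)
  →2  S

Term B:
  start: KISK
  →1  IK
  →2  K

Answer: DIFFERENT — A ⇓ S, B ⇓ K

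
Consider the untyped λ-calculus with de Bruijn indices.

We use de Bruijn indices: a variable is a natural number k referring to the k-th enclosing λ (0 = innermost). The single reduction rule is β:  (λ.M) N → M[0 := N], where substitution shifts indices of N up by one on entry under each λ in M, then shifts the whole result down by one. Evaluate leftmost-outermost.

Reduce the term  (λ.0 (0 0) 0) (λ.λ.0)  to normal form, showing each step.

  start: (λ.0 (0 0) 0) (λ.λ.0)
  step 1: (λ.λ.0) ((λ.λ.0) (λ.λ.0)) (λ.λ.0)
  step 2: (λ.0) (λ.λ.0)
  step 3: λ.λ.0

Answer: normal form = λ.λ.0  (in 3 steps)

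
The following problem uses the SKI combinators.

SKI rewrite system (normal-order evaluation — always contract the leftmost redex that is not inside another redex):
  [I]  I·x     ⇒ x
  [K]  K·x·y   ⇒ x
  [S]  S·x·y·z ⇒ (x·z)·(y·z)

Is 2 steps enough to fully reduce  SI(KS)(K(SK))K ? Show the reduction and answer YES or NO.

Answer: NO — after 2 steps the term is K(SK)(KS(K(SK)))K, not yet normal

Derivation:
  start: SI(KS)(K(SK))K
  step 1: I(K(SK))(KS(K(SK)))K
  step 2: K(SK)(KS(K(SK)))K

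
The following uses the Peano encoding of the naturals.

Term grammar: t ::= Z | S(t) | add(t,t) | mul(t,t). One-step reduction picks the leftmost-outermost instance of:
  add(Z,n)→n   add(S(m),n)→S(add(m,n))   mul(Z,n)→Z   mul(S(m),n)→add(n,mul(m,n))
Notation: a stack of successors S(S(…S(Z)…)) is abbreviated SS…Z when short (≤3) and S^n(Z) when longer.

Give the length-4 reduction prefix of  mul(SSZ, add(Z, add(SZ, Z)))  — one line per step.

Answer: after 4 steps: S(add(add(Z, Z), mul(SZ, add(Z, add(SZ, Z)))))

Derivation:
  start: mul(SSZ, add(Z, add(SZ, Z)))
  →1  add(add(Z, add(SZ, Z)), mul(SZ, add(Z, add(SZ, Z))))
  →2  add(add(SZ, Z), mul(SZ, add(Z, add(SZ, Z))))
  →3  add(S(add(Z, Z)), mul(SZ, add(Z, add(SZ, Z))))
  →4  S(add(add(Z, Z), mul(SZ, add(Z, add(SZ, Z)))))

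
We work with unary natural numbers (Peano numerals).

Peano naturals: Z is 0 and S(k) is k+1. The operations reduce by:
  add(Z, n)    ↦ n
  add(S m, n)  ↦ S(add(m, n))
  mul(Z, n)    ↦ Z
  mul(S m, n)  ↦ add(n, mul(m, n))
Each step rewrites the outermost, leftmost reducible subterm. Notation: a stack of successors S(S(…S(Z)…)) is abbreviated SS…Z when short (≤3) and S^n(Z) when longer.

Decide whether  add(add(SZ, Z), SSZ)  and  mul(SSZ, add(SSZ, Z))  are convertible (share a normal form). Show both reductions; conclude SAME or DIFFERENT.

Answer: DIFFERENT — A ⇓ SSSZ, B ⇓ S^4(Z)

Reduction:
Term A:
  start: add(add(SZ, Z), SSZ)
  [1] add(S(add(Z, Z)), SSZ)
  [2] S(add(add(Z, Z), SSZ))
  [3] S(add(Z, SSZ))
  [4] SSSZ

Term B:
  start: mul(SSZ, add(SSZ, Z))
  [1] add(add(SSZ, Z), mul(SZ, add(SSZ, Z)))
  [2] add(S(add(SZ, Z)), mul(SZ, add(SSZ, Z)))
  [3] S(add(add(SZ, Z), mul(SZ, add(SSZ, Z))))
  [4] S(add(S(add(Z, Z)), mul(SZ, add(SSZ, Z))))
  [5] S(S(add(add(Z, Z), mul(SZ, add(SSZ, Z)))))
  [6] S(S(add(Z, mul(SZ, add(SSZ, Z)))))
  [7] S(S(mul(SZ, add(SSZ, Z))))
  [8] S(S(add(add(SSZ, Z), mul(Z, add(SSZ, Z)))))
  [9] S(S(add(S(add(SZ, Z)), mul(Z, add(SSZ, Z)))))
  [10] S(S(S(add(add(SZ, Z), mul(Z, add(SSZ, Z))))))
  [11] S(S(S(add(S(add(Z, Z)), mul(Z, add(SSZ, Z))))))
  [12] S(S(S(S(add(add(Z, Z), mul(Z, add(SSZ, Z)))))))
  [13] S(S(S(S(add(Z, mul(Z, add(SSZ, Z)))))))
  [14] S(S(S(S(mul(Z, add(SSZ, Z))))))
  [15] S^4(Z)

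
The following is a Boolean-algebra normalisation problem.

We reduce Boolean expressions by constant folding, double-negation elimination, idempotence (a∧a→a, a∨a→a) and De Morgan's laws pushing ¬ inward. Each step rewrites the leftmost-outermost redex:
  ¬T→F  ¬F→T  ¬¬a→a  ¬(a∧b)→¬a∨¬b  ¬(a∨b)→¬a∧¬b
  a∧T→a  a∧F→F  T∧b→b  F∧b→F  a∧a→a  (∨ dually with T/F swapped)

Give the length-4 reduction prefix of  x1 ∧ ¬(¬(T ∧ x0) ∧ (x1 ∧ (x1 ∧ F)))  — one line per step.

Answer: after 4 steps: x1 ∧ (x0 ∨ (¬x1 ∨ ¬(x1 ∧ F)))

Working:
  start: x1 ∧ ¬(¬(T ∧ x0) ∧ (x1 ∧ (x1 ∧ F)))
  [1] x1 ∧ (¬¬(T ∧ x0) ∨ ¬(x1 ∧ (x1 ∧ F)))
  [2] x1 ∧ ((T ∧ x0) ∨ ¬(x1 ∧ (x1 ∧ F)))
  [3] x1 ∧ (x0 ∨ ¬(x1 ∧ (x1 ∧ F)))
  [4] x1 ∧ (x0 ∨ (¬x1 ∨ ¬(x1 ∧ F)))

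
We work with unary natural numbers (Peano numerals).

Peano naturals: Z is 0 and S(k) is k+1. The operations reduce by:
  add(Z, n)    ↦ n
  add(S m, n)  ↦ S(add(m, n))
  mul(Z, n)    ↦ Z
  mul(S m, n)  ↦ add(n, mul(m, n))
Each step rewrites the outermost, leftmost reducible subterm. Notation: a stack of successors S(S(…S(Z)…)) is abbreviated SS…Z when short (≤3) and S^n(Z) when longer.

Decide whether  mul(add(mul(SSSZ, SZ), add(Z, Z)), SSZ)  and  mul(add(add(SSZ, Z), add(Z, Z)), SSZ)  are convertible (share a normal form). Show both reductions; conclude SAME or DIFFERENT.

Term A:
  start: mul(add(mul(SSSZ, SZ), add(Z, Z)), SSZ)
  [1] mul(add(add(SZ, mul(SSZ, SZ)), add(Z, Z)), SSZ)
  [2] mul(add(S(add(Z, mul(SSZ, SZ))), add(Z, Z)), SSZ)
  [3] mul(S(add(add(Z, mul(SSZ, SZ)), add(Z, Z))), SSZ)
  [4] add(SSZ, mul(add(add(Z, mul(SSZ, SZ)), add(Z, Z)), SSZ))
  [5] S(add(SZ, mul(add(add(Z, mul(SSZ, SZ)), add(Z, Z)), SSZ)))
  [6] S(S(add(Z, mul(add(add(Z, mul(SSZ, SZ)), add(Z, Z)), SSZ))))
  [7] S(S(mul(add(add(Z, mul(SSZ, SZ)), add(Z, Z)), SSZ)))
  [8] S(S(mul(add(mul(SSZ, SZ), add(Z, Z)), SSZ)))
  [9] S(S(mul(add(add(SZ, mul(SZ, SZ)), add(Z, Z)), SSZ)))
  [10] S(S(mul(add(S(add(Z, mul(SZ, SZ))), add(Z, Z)), SSZ)))
  [11] S(S(mul(S(add(add(Z, mul(SZ, SZ)), add(Z, Z))), SSZ)))
  [12] S(S(add(SSZ, mul(add(add(Z, mul(SZ, SZ)), add(Z, Z)), SSZ))))
  [13] S(S(S(add(SZ, mul(add(add(Z, mul(SZ, SZ)), add(Z, Z)), SSZ)))))
  [14] S(S(S(S(add(Z, mul(add(add(Z, mul(SZ, SZ)), add(Z, Z)), SSZ))))))
  [15] S(S(S(S(mul(add(add(Z, mul(SZ, SZ)), add(Z, Z)), SSZ)))))
  [16] S(S(S(S(mul(add(mul(SZ, SZ), add(Z, Z)), SSZ)))))
  [17] S(S(S(S(mul(add(add(SZ, mul(Z, SZ)), add(Z, Z)), SSZ)))))
  [18] S(S(S(S(mul(add(S(add(Z, mul(Z, SZ))), add(Z, Z)), SSZ)))))
  [19] S(S(S(S(mul(S(add(add(Z, mul(Z, SZ)), add(Z, Z))), SSZ)))))
  [20] S(S(S(S(add(SSZ, mul(add(add(Z, mul(Z, SZ)), add(Z, Z)), SSZ))))))
  [21] S(S(S(S(S(add(SZ, mul(add(add(Z, mul(Z, SZ)), add(Z, Z)), SSZ)))))))
  [22] S(S(S(S(S(S(add(Z, mul(add(add(Z, mul(Z, SZ)), add(Z, Z)), SSZ))))))))
  [23] S(S(S(S(S(S(mul(add(add(Z, mul(Z, SZ)), add(Z, Z)), SSZ)))))))
  [24] S(S(S(S(S(S(mul(add(mul(Z, SZ), add(Z, Z)), SSZ)))))))
  [25] S(S(S(S(S(S(mul(add(Z, add(Z, Z)), SSZ)))))))
  [26] S(S(S(S(S(S(mul(add(Z, Z), SSZ)))))))
  [27] S(S(S(S(S(S(mul(Z, SSZ)))))))
  [28] S^6(Z)

Term B:
  start: mul(add(add(SSZ, Z), add(Z, Z)), SSZ)
  [1] mul(add(S(add(SZ, Z)), add(Z, Z)), SSZ)
  [2] mul(S(add(add(SZ, Z), add(Z, Z))), SSZ)
  [3] add(SSZ, mul(add(add(SZ, Z), add(Z, Z)), SSZ))
  [4] S(add(SZ, mul(add(add(SZ, Z), add(Z, Z)), SSZ)))
  [5] S(S(add(Z, mul(add(add(SZ, Z), add(Z, Z)), SSZ))))
  [6] S(S(mul(add(add(SZ, Z), add(Z, Z)), SSZ)))
  [7] S(S(mul(add(S(add(Z, Z)), add(Z, Z)), SSZ)))
  [8] S(S(mul(S(add(add(Z, Z), add(Z, Z))), SSZ)))
  [9] S(S(add(SSZ, mul(add(add(Z, Z), add(Z, Z)), SSZ))))
  [10] S(S(S(add(SZ, mul(add(add(Z, Z), add(Z, Z)), SSZ)))))
  [11] S(S(S(S(add(Z, mul(add(add(Z, Z), add(Z, Z)), SSZ))))))
  [12] S(S(S(S(mul(add(add(Z, Z), add(Z, Z)), SSZ)))))
  [13] S(S(S(S(mul(add(Z, add(Z, Z)), SSZ)))))
  [14] S(S(S(S(mul(add(Z, Z), SSZ)))))
  [15] S(S(S(S(mul(Z, SSZ)))))
  [16] S^4(Z)

Answer: DIFFERENT — A ⇓ S^6(Z), B ⇓ S^4(Z)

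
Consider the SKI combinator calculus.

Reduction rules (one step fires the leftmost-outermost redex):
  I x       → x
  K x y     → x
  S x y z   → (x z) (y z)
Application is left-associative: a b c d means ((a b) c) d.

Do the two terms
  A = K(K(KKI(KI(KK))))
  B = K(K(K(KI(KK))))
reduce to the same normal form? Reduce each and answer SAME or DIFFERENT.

Term A:
  start: K(K(KKI(KI(KK))))
  step 1: K(K(K(KI(KK))))
  step 2: K(K(KI))

Term B:
  start: K(K(K(KI(KK))))
  step 1: K(K(KI))

Answer: SAME — A ⇓ K(K(KI)), B ⇓ K(K(KI))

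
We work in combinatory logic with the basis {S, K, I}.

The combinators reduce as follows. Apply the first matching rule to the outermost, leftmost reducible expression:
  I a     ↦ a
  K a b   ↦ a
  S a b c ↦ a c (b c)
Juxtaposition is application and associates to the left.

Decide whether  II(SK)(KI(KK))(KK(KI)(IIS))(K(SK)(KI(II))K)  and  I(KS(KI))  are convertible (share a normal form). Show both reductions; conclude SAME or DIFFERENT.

Answer: SAME — A ⇓ S, B ⇓ S

Working:
Term A:
  start: II(SK)(KI(KK))(KK(KI)(IIS))(K(SK)(KI(II))K)
  →1  I(SK)(KI(KK))(KK(KI)(IIS))(K(SK)(KI(II))K)
  →2  SK(KI(KK))(KK(KI)(IIS))(K(SK)(KI(II))K)
  →3  K(KK(KI)(IIS))(KI(KK)(KK(KI)(IIS)))(K(SK)(KI(II))K)
  →4  KK(KI)(IIS)(K(SK)(KI(II))K)
  →5  K(IIS)(K(SK)(KI(II))K)
  →6  IIS
  →7  IS
  →8  S

Term B:
  start: I(KS(KI))
  →1  KS(KI)
  →2  S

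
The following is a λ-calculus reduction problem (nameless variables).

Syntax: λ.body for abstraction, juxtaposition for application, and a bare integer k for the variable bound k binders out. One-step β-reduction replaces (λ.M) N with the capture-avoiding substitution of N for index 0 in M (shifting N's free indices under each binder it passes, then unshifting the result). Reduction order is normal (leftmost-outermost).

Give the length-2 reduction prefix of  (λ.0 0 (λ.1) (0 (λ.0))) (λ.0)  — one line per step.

  start: (λ.0 0 (λ.1) (0 (λ.0))) (λ.0)
  step 1: (λ.0) (λ.0) (λ.λ.0) ((λ.0) (λ.0))
  step 2: (λ.0) (λ.λ.0) ((λ.0) (λ.0))

Answer: after 2 steps: (λ.0) (λ.λ.0) ((λ.0) (λ.0))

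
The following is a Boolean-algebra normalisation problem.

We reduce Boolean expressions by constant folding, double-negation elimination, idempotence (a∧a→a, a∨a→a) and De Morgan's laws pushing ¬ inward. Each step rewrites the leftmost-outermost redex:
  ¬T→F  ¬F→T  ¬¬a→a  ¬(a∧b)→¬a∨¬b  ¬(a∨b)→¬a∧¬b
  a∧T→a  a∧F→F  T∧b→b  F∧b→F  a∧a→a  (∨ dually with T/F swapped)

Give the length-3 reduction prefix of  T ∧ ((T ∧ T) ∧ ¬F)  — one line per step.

  start: T ∧ ((T ∧ T) ∧ ¬F)
  [1] (T ∧ T) ∧ ¬F
  [2] T ∧ ¬F
  [3] ¬F

Answer: after 3 steps: ¬F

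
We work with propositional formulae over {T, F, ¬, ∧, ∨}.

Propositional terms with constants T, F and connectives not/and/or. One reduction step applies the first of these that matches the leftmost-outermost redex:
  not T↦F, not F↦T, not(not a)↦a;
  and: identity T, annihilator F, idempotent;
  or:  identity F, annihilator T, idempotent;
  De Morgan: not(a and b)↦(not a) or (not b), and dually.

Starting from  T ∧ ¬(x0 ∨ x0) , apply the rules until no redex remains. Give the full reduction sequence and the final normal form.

  start: T ∧ ¬(x0 ∨ x0)
  step 1: ¬(x0 ∨ x0)
  step 2: ¬x0 ∧ ¬x0
  step 3: ¬x0

Answer: normal form = ¬x0  (in 3 steps)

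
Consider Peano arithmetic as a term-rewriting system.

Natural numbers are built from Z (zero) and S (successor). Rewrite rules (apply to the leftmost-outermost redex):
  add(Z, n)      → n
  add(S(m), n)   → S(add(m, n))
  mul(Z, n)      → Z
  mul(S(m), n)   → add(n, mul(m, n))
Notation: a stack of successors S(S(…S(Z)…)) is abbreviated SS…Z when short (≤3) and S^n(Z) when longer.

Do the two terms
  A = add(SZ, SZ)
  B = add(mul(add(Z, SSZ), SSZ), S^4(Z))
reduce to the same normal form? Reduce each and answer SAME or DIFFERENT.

Answer: DIFFERENT — A ⇓ SSZ, B ⇓ S^8(Z)

Reduction:
Term A:
  start: add(SZ, SZ)
  step 1: S(add(Z, SZ))
  step 2: SSZ

Term B:
  start: add(mul(add(Z, SSZ), SSZ), S^4(Z))
  step 1: add(mul(SSZ, SSZ), S^4(Z))
  step 2: add(add(SSZ, mul(SZ, SSZ)), S^4(Z))
  step 3: add(S(add(SZ, mul(SZ, SSZ))), S^4(Z))
  step 4: S(add(add(SZ, mul(SZ, SSZ)), S^4(Z)))
  step 5: S(add(S(add(Z, mul(SZ, SSZ))), S^4(Z)))
  step 6: S(S(add(add(Z, mul(SZ, SSZ)), S^4(Z))))
  step 7: S(S(add(mul(SZ, SSZ), S^4(Z))))
  step 8: S(S(add(add(SSZ, mul(Z, SSZ)), S^4(Z))))
  step 9: S(S(add(S(add(SZ, mul(Z, SSZ))), S^4(Z))))
  step 10: S(S(S(add(add(SZ, mul(Z, SSZ)), S^4(Z)))))
  step 11: S(S(S(add(S(add(Z, mul(Z, SSZ))), S^4(Z)))))
  step 12: S(S(S(S(add(add(Z, mul(Z, SSZ)), S^4(Z))))))
  step 13: S(S(S(S(add(mul(Z, SSZ), S^4(Z))))))
  step 14: S(S(S(S(add(Z, S^4(Z))))))
  step 15: S^8(Z)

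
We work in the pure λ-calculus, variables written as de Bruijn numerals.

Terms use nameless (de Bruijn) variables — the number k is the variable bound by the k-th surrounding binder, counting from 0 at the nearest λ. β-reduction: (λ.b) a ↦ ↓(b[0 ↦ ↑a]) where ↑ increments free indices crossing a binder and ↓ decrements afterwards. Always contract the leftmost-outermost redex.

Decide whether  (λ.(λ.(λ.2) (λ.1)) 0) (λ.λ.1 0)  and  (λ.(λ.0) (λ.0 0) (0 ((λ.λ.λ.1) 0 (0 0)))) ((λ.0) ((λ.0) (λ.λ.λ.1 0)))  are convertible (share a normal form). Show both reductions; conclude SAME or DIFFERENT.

Term A:
  start: (λ.(λ.(λ.2) (λ.1)) 0) (λ.λ.1 0)
  →1  (λ.(λ.λ.λ.1 0) (λ.1)) (λ.λ.1 0)
  →2  (λ.λ.λ.1 0) (λ.λ.λ.1 0)
  →3  λ.λ.1 0

Term B:
  start: (λ.(λ.0) (λ.0 0) (0 ((λ.λ.λ.1) 0 (0 0)))) ((λ.0) ((λ.0) (λ.λ.λ.1 0)))
  →1  (λ.0) (λ.0 0) ((λ.0) ((λ.0) (λ.λ.λ.1 0)) ((λ.λ.λ.1) ((λ.0) ((λ.0) (λ.λ.λ.1 0))) ((λ.0) ((λ.0) (λ.λ.λ.1 0)) ((λ.0) ((λ.0) (λ.λ.λ.1 0))))))
  →2  (λ.0 0) ((λ.0) ((λ.0) (λ.λ.λ.1 0)) ((λ.λ.λ.1) ((λ.0) ((λ.0) (λ.λ.λ.1 0))) ((λ.0) ((λ.0) (λ.λ.λ.1 0)) ((λ.0) ((λ.0) (λ.λ.λ.1 0))))))
  →3  (λ.0) ((λ.0) (λ.λ.λ.1 0)) ((λ.λ.λ.1) ((λ.0) ((λ.0) (λ.λ.λ.1 0))) ((λ.0) ((λ.0) (λ.λ.λ.1 0)) ((λ.0) ((λ.0) (λ.λ.λ.1 0))))) ((λ.0) ((λ.0) (λ.λ.λ.1 0)) ((λ.λ.λ.1) ((λ.0) ((λ.0) (λ.λ.λ.1 0))) ((λ.0) ((λ.0) (λ.λ.λ.1 0)) ((λ.0) ((λ.0) (λ.λ.λ.1 0))))))
  →4  (λ.0) (λ.λ.λ.1 0) ((λ.λ.λ.1) ((λ.0) ((λ.0) (λ.λ.λ.1 0))) ((λ.0) ((λ.0) (λ.λ.λ.1 0)) ((λ.0) ((λ.0) (λ.λ.λ.1 0))))) ((λ.0) ((λ.0) (λ.λ.λ.1 0)) ((λ.λ.λ.1) ((λ.0) ((λ.0) (λ.λ.λ.1 0))) ((λ.0) ((λ.0) (λ.λ.λ.1 0)) ((λ.0) ((λ.0) (λ.λ.λ.1 0))))))
  →5  (λ.λ.λ.1 0) ((λ.λ.λ.1) ((λ.0) ((λ.0) (λ.λ.λ.1 0))) ((λ.0) ((λ.0) (λ.λ.λ.1 0)) ((λ.0) ((λ.0) (λ.λ.λ.1 0))))) ((λ.0) ((λ.0) (λ.λ.λ.1 0)) ((λ.λ.λ.1) ((λ.0) ((λ.0) (λ.λ.λ.1 0))) ((λ.0) ((λ.0) (λ.λ.λ.1 0)) ((λ.0) ((λ.0) (λ.λ.λ.1 0))))))
  →6  (λ.λ.1 0) ((λ.0) ((λ.0) (λ.λ.λ.1 0)) ((λ.λ.λ.1) ((λ.0) ((λ.0) (λ.λ.λ.1 0))) ((λ.0) ((λ.0) (λ.λ.λ.1 0)) ((λ.0) ((λ.0) (λ.λ.λ.1 0))))))
  →7  λ.(λ.0) ((λ.0) (λ.λ.λ.1 0)) ((λ.λ.λ.1) ((λ.0) ((λ.0) (λ.λ.λ.1 0))) ((λ.0) ((λ.0) (λ.λ.λ.1 0)) ((λ.0) ((λ.0) (λ.λ.λ.1 0))))) 0
  →8  λ.(λ.0) (λ.λ.λ.1 0) ((λ.λ.λ.1) ((λ.0) ((λ.0) (λ.λ.λ.1 0))) ((λ.0) ((λ.0) (λ.λ.λ.1 0)) ((λ.0) ((λ.0) (λ.λ.λ.1 0))))) 0
  →9  λ.(λ.λ.λ.1 0) ((λ.λ.λ.1) ((λ.0) ((λ.0) (λ.λ.λ.1 0))) ((λ.0) ((λ.0) (λ.λ.λ.1 0)) ((λ.0) ((λ.0) (λ.λ.λ.1 0))))) 0
  →10  λ.(λ.λ.1 0) 0
  →11  λ.λ.1 0

Answer: SAME — A ⇓ λ.λ.1 0, B ⇓ λ.λ.1 0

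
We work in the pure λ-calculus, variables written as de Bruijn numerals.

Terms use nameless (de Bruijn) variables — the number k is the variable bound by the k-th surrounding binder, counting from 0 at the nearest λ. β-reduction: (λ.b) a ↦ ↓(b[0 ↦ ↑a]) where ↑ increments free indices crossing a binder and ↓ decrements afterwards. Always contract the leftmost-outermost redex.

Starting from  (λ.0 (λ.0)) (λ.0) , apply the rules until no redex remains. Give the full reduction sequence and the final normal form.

Answer: normal form = λ.0  (in 2 steps)

Reduction:
  start: (λ.0 (λ.0)) (λ.0)
  step 1: (λ.0) (λ.0)
  step 2: λ.0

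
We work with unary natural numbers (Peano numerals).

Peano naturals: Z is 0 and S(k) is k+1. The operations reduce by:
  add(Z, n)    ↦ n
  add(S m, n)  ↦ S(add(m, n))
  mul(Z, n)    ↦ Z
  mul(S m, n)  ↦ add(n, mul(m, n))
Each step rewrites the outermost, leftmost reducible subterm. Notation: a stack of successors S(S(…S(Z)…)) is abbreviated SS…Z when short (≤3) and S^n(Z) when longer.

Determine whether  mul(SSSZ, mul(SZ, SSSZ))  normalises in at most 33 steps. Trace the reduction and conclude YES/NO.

Answer: NO — after 33 steps the term is S(S(S(S(S(S(S(S(S(mul(Z, mul(SZ, SSSZ))))))))))), not yet normal

Working:
  start: mul(SSSZ, mul(SZ, SSSZ))
  [1] add(mul(SZ, SSSZ), mul(SSZ, mul(SZ, SSSZ)))
  [2] add(add(SSSZ, mul(Z, SSSZ)), mul(SSZ, mul(SZ, SSSZ)))
  [3] add(S(add(SSZ, mul(Z, SSSZ))), mul(SSZ, mul(SZ, SSSZ)))
  [4] S(add(add(SSZ, mul(Z, SSSZ)), mul(SSZ, mul(SZ, SSSZ))))
  [5] S(add(S(add(SZ, mul(Z, SSSZ))), mul(SSZ, mul(SZ, SSSZ))))
  [6] S(S(add(add(SZ, mul(Z, SSSZ)), mul(SSZ, mul(SZ, SSSZ)))))
  [7] S(S(add(S(add(Z, mul(Z, SSSZ))), mul(SSZ, mul(SZ, SSSZ)))))
  [8] S(S(S(add(add(Z, mul(Z, SSSZ)), mul(SSZ, mul(SZ, SSSZ))))))
  [9] S(S(S(add(mul(Z, SSSZ), mul(SSZ, mul(SZ, SSSZ))))))
  [10] S(S(S(add(Z, mul(SSZ, mul(SZ, SSSZ))))))
  [11] S(S(S(mul(SSZ, mul(SZ, SSSZ)))))
  [12] S(S(S(add(mul(SZ, SSSZ), mul(SZ, mul(SZ, SSSZ))))))
  [13] S(S(S(add(add(SSSZ, mul(Z, SSSZ)), mul(SZ, mul(SZ, SSSZ))))))
  [14] S(S(S(add(S(add(SSZ, mul(Z, SSSZ))), mul(SZ, mul(SZ, SSSZ))))))
  [15] S(S(S(S(add(add(SSZ, mul(Z, SSSZ)), mul(SZ, mul(SZ, SSSZ)))))))
  [16] S(S(S(S(add(S(add(SZ, mul(Z, SSSZ))), mul(SZ, mul(SZ, SSSZ)))))))
  [17] S(S(S(S(S(add(add(SZ, mul(Z, SSSZ)), mul(SZ, mul(SZ, SSSZ))))))))
  [18] S(S(S(S(S(add(S(add(Z, mul(Z, SSSZ))), mul(SZ, mul(SZ, SSSZ))))))))
  [19] S(S(S(S(S(S(add(add(Z, mul(Z, SSSZ)), mul(SZ, mul(SZ, SSSZ)))))))))
  [20] S(S(S(S(S(S(add(mul(Z, SSSZ), mul(SZ, mul(SZ, SSSZ)))))))))
  [21] S(S(S(S(S(S(add(Z, mul(SZ, mul(SZ, SSSZ)))))))))
  [22] S(S(S(S(S(S(mul(SZ, mul(SZ, SSSZ))))))))
  [23] S(S(S(S(S(S(add(mul(SZ, SSSZ), mul(Z, mul(SZ, SSSZ)))))))))
  [24] S(S(S(S(S(S(add(add(SSSZ, mul(Z, SSSZ)), mul(Z, mul(SZ, SSSZ)))))))))
  [25] S(S(S(S(S(S(add(S(add(SSZ, mul(Z, SSSZ))), mul(Z, mul(SZ, SSSZ)))))))))
  [26] S(S(S(S(S(S(S(add(add(SSZ, mul(Z, SSSZ)), mul(Z, mul(SZ, SSSZ))))))))))
  [27] S(S(S(S(S(S(S(add(S(add(SZ, mul(Z, SSSZ))), mul(Z, mul(SZ, SSSZ))))))))))
  [28] S(S(S(S(S(S(S(S(add(add(SZ, mul(Z, SSSZ)), mul(Z, mul(SZ, SSSZ)))))))))))
  [29] S(S(S(S(S(S(S(S(add(S(add(Z, mul(Z, SSSZ))), mul(Z, mul(SZ, SSSZ)))))))))))
  [30] S(S(S(S(S(S(S(S(S(add(add(Z, mul(Z, SSSZ)), mul(Z, mul(SZ, SSSZ))))))))))))
  [31] S(S(S(S(S(S(S(S(S(add(mul(Z, SSSZ), mul(Z, mul(SZ, SSSZ))))))))))))
  [32] S(S(S(S(S(S(S(S(S(add(Z, mul(Z, mul(SZ, SSSZ))))))))))))
  [33] S(S(S(S(S(S(S(S(S(mul(Z, mul(SZ, SSSZ)))))))))))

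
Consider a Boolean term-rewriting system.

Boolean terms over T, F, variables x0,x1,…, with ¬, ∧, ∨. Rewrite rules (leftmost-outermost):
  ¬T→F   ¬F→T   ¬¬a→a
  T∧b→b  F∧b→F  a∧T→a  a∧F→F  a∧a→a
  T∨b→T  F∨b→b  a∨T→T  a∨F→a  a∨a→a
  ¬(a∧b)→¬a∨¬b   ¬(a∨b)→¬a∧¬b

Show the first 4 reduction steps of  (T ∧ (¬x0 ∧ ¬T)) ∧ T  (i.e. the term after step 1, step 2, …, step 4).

Answer: after 4 steps: F

Reduction:
  start: (T ∧ (¬x0 ∧ ¬T)) ∧ T
  →1  T ∧ (¬x0 ∧ ¬T)
  →2  ¬x0 ∧ ¬T
  →3  ¬x0 ∧ F
  →4  F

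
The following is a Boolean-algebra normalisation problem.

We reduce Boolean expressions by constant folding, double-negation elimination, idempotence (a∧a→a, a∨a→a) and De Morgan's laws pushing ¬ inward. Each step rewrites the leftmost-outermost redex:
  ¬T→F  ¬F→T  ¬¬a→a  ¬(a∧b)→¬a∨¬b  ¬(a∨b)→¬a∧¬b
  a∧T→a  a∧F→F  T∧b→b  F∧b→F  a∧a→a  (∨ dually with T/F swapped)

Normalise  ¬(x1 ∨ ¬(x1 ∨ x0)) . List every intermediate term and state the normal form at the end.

Answer: normal form = ¬x1 ∧ (x1 ∨ x0)  (in 2 steps)

Reduction:
  start: ¬(x1 ∨ ¬(x1 ∨ x0))
  →1  ¬x1 ∧ ¬¬(x1 ∨ x0)
  →2  ¬x1 ∧ (x1 ∨ x0)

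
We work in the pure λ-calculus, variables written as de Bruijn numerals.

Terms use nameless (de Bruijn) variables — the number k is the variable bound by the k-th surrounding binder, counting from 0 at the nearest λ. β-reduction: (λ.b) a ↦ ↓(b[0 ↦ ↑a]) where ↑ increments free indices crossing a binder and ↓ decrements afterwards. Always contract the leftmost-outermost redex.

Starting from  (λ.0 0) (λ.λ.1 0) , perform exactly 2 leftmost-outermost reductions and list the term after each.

  start: (λ.0 0) (λ.λ.1 0)
  step 1: (λ.λ.1 0) (λ.λ.1 0)
  step 2: λ.(λ.λ.1 0) 0

Answer: after 2 steps: λ.(λ.λ.1 0) 0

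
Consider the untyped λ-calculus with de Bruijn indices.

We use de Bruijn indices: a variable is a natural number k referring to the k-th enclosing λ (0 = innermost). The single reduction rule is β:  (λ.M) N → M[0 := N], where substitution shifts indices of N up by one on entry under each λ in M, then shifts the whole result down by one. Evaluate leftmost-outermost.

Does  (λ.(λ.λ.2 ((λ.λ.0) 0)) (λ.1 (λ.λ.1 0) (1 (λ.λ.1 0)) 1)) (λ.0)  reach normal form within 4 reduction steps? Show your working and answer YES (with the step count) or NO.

Answer: YES — reaches normal form λ.λ.0 in 4 ≤ 4 steps

Working:
  start: (λ.(λ.λ.2 ((λ.λ.0) 0)) (λ.1 (λ.λ.1 0) (1 (λ.λ.1 0)) 1)) (λ.0)
  [1] (λ.λ.(λ.0) ((λ.λ.0) 0)) (λ.(λ.0) (λ.λ.1 0) ((λ.0) (λ.λ.1 0)) (λ.0))
  [2] λ.(λ.0) ((λ.λ.0) 0)
  [3] λ.(λ.λ.0) 0
  [4] λ.λ.0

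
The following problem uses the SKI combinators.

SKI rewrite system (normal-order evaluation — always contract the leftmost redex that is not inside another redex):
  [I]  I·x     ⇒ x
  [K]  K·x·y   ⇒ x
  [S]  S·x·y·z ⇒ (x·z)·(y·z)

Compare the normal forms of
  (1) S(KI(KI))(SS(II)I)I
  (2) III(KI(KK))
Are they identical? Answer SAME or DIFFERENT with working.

Term A:
  start: S(KI(KI))(SS(II)I)I
  [1] KI(KI)I(SS(II)II)
  [2] II(SS(II)II)
  [3] I(SS(II)II)
  [4] SS(II)II
  [5] SI(III)I
  [6] II(IIII)
  [7] I(IIII)
  [8] IIII
  [9] III
  [10] II
  [11] I

Term B:
  start: III(KI(KK))
  [1] II(KI(KK))
  [2] I(KI(KK))
  [3] KI(KK)
  [4] I

Answer: SAME — A ⇓ I, B ⇓ I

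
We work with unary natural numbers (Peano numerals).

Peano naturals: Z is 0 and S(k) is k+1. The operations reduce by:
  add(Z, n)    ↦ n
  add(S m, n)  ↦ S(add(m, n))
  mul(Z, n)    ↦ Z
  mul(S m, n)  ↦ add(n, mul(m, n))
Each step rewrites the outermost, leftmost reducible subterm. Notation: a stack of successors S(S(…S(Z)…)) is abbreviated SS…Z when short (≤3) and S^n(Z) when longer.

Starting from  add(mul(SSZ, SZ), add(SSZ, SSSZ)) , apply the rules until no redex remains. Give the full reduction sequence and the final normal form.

Answer: normal form = S^7(Z)  (in 13 steps)

Working:
  start: add(mul(SSZ, SZ), add(SSZ, SSSZ))
  →1  add(add(SZ, mul(SZ, SZ)), add(SSZ, SSSZ))
  →2  add(S(add(Z, mul(SZ, SZ))), add(SSZ, SSSZ))
  →3  S(add(add(Z, mul(SZ, SZ)), add(SSZ, SSSZ)))
  →4  S(add(mul(SZ, SZ), add(SSZ, SSSZ)))
  →5  S(add(add(SZ, mul(Z, SZ)), add(SSZ, SSSZ)))
  →6  S(add(S(add(Z, mul(Z, SZ))), add(SSZ, SSSZ)))
  →7  S(S(add(add(Z, mul(Z, SZ)), add(SSZ, SSSZ))))
  →8  S(S(add(mul(Z, SZ), add(SSZ, SSSZ))))
  →9  S(S(add(Z, add(SSZ, SSSZ))))
  →10  S(S(add(SSZ, SSSZ)))
  →11  S(S(S(add(SZ, SSSZ))))
  →12  S(S(S(S(add(Z, SSSZ)))))
  →13  S^7(Z)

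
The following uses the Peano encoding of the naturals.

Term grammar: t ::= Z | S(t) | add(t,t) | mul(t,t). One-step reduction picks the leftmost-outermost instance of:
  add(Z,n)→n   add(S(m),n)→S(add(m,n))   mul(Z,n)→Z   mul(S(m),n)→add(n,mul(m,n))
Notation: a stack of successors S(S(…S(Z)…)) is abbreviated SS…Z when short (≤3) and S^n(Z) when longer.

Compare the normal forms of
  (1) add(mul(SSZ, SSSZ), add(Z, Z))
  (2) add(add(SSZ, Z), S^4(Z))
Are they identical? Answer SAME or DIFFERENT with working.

Answer: SAME — A ⇓ S^6(Z), B ⇓ S^6(Z)

Reduction:
Term A:
  start: add(mul(SSZ, SSSZ), add(Z, Z))
  [1] add(add(SSSZ, mul(SZ, SSSZ)), add(Z, Z))
  [2] add(S(add(SSZ, mul(SZ, SSSZ))), add(Z, Z))
  [3] S(add(add(SSZ, mul(SZ, SSSZ)), add(Z, Z)))
  [4] S(add(S(add(SZ, mul(SZ, SSSZ))), add(Z, Z)))
  [5] S(S(add(add(SZ, mul(SZ, SSSZ)), add(Z, Z))))
  [6] S(S(add(S(add(Z, mul(SZ, SSSZ))), add(Z, Z))))
  [7] S(S(S(add(add(Z, mul(SZ, SSSZ)), add(Z, Z)))))
  [8] S(S(S(add(mul(SZ, SSSZ), add(Z, Z)))))
  [9] S(S(S(add(add(SSSZ, mul(Z, SSSZ)), add(Z, Z)))))
  [10] S(S(S(add(S(add(SSZ, mul(Z, SSSZ))), add(Z, Z)))))
  [11] S(S(S(S(add(add(SSZ, mul(Z, SSSZ)), add(Z, Z))))))
  [12] S(S(S(S(add(S(add(SZ, mul(Z, SSSZ))), add(Z, Z))))))
  [13] S(S(S(S(S(add(add(SZ, mul(Z, SSSZ)), add(Z, Z)))))))
  [14] S(S(S(S(S(add(S(add(Z, mul(Z, SSSZ))), add(Z, Z)))))))
  [15] S(S(S(S(S(S(add(add(Z, mul(Z, SSSZ)), add(Z, Z))))))))
  [16] S(S(S(S(S(S(add(mul(Z, SSSZ), add(Z, Z))))))))
  [17] S(S(S(S(S(S(add(Z, add(Z, Z))))))))
  [18] S(S(S(S(S(S(add(Z, Z)))))))
  [19] S^6(Z)

Term B:
  start: add(add(SSZ, Z), S^4(Z))
  [1] add(S(add(SZ, Z)), S^4(Z))
  [2] S(add(add(SZ, Z), S^4(Z)))
  [3] S(add(S(add(Z, Z)), S^4(Z)))
  [4] S(S(add(add(Z, Z), S^4(Z))))
  [5] S(S(add(Z, S^4(Z))))
  [6] S^6(Z)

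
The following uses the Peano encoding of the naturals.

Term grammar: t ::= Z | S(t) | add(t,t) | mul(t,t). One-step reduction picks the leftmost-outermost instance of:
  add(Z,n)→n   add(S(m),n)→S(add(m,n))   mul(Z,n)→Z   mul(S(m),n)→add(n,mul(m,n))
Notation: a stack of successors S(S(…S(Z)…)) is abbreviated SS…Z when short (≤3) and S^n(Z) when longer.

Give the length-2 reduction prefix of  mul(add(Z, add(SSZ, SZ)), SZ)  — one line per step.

Answer: after 2 steps: mul(S(add(SZ, SZ)), SZ)

Reduction:
  start: mul(add(Z, add(SSZ, SZ)), SZ)
  step 1: mul(add(SSZ, SZ), SZ)
  step 2: mul(S(add(SZ, SZ)), SZ)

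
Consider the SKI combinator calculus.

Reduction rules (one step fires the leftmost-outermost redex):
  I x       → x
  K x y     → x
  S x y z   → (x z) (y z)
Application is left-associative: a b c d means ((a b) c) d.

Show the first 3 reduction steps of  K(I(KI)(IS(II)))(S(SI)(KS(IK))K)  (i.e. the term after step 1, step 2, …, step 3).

  start: K(I(KI)(IS(II)))(S(SI)(KS(IK))K)
  →1  I(KI)(IS(II))
  →2  KI(IS(II))
  →3  I

Answer: after 3 steps: I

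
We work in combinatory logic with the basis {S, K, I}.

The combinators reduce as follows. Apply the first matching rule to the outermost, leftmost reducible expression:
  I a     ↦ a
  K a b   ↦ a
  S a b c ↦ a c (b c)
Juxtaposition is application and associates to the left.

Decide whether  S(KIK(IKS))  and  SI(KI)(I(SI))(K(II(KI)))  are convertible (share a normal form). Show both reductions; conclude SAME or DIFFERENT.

Term A:
  start: S(KIK(IKS))
  →1  S(I(IKS))
  →2  S(IKS)
  →3  S(KS)

Term B:
  start: SI(KI)(I(SI))(K(II(KI)))
  →1  I(I(SI))(KI(I(SI)))(K(II(KI)))
  →2  I(SI)(KI(I(SI)))(K(II(KI)))
  →3  SI(KI(I(SI)))(K(II(KI)))
  →4  I(K(II(KI)))(KI(I(SI))(K(II(KI))))
  →5  K(II(KI))(KI(I(SI))(K(II(KI))))
  →6  II(KI)
  →7  I(KI)
  →8  KI

Answer: DIFFERENT — A ⇓ S(KS), B ⇓ KI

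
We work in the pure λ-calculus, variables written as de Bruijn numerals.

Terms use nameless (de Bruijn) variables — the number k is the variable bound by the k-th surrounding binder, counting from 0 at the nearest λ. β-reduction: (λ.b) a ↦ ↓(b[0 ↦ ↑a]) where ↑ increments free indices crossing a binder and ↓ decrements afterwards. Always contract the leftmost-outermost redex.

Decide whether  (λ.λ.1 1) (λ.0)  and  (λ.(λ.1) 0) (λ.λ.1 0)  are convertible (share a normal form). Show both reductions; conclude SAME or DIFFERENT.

Answer: DIFFERENT — A ⇓ λ.λ.0, B ⇓ λ.λ.1 0

Reduction:
Term A:
  start: (λ.λ.1 1) (λ.0)
  [1] λ.(λ.0) (λ.0)
  [2] λ.λ.0

Term B:
  start: (λ.(λ.1) 0) (λ.λ.1 0)
  [1] (λ.λ.λ.1 0) (λ.λ.1 0)
  [2] λ.λ.1 0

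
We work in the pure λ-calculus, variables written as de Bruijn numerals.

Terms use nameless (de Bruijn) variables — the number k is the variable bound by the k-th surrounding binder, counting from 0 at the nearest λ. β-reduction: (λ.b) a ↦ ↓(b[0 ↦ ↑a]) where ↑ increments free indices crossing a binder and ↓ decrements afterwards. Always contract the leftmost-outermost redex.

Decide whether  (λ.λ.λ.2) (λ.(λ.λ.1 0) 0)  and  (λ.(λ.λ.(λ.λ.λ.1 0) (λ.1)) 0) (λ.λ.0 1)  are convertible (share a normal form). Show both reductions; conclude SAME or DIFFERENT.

Answer: DIFFERENT — A ⇓ λ.λ.λ.λ.1 0, B ⇓ λ.λ.λ.1 0

Working:
Term A:
  start: (λ.λ.λ.2) (λ.(λ.λ.1 0) 0)
  step 1: λ.λ.λ.(λ.λ.1 0) 0
  step 2: λ.λ.λ.λ.1 0

Term B:
  start: (λ.(λ.λ.(λ.λ.λ.1 0) (λ.1)) 0) (λ.λ.0 1)
  step 1: (λ.λ.(λ.λ.λ.1 0) (λ.1)) (λ.λ.0 1)
  step 2: λ.(λ.λ.λ.1 0) (λ.1)
  step 3: λ.λ.λ.1 0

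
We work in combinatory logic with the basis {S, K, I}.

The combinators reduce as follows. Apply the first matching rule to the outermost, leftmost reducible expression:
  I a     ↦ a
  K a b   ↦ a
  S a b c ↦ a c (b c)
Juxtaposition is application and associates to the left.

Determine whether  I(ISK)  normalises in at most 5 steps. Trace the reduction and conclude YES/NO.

  start: I(ISK)
  [1] ISK
  [2] SK

Answer: YES — reaches normal form SK in 2 ≤ 5 steps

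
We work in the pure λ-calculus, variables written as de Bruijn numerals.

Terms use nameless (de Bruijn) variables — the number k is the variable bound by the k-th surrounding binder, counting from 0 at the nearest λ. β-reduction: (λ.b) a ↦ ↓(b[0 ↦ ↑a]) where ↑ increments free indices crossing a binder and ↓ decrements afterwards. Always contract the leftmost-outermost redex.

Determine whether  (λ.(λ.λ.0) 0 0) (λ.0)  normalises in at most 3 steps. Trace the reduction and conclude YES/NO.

Answer: YES — reaches normal form λ.0 in 3 ≤ 3 steps

Derivation:
  start: (λ.(λ.λ.0) 0 0) (λ.0)
  →1  (λ.λ.0) (λ.0) (λ.0)
  →2  (λ.0) (λ.0)
  →3  λ.0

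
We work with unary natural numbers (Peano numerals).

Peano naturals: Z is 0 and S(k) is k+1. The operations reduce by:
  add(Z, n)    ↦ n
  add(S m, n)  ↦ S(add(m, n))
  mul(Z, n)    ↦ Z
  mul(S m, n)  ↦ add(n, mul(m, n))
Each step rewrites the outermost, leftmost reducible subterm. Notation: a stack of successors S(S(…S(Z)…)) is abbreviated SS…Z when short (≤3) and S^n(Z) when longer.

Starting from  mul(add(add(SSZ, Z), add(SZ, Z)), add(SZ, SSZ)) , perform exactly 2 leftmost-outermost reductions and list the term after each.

Answer: after 2 steps: mul(S(add(add(SZ, Z), add(SZ, Z))), add(SZ, SSZ))

Derivation:
  start: mul(add(add(SSZ, Z), add(SZ, Z)), add(SZ, SSZ))
  step 1: mul(add(S(add(SZ, Z)), add(SZ, Z)), add(SZ, SSZ))
  step 2: mul(S(add(add(SZ, Z), add(SZ, Z))), add(SZ, SSZ))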